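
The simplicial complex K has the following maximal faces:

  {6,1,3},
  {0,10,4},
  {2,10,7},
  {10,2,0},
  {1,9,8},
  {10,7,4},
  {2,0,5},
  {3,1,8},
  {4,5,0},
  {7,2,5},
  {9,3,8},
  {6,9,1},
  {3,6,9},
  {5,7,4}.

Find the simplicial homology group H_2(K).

Take the total order 0 < 1 < 2 < 3 < 4 < 5 < 6 < 7 < 8 < 9 < 10 on the vertex set. Then K (dimension 2) consists of the simplices:

  0-simplices (11): [0], [1], [2], [3], [4], [5], [6], [7], [8], [9], [10]
  1-simplices (21): [0,2], [0,4], [0,5], [0,10], [1,3], [1,6], [1,8], [1,9], [2,5], [2,7], [2,10], [3,6], [3,8], [3,9], [4,5], [4,7], [4,10], [5,7], [6,9], [7,10], [8,9]
  2-simplices (14): [0,2,5], [0,2,10], [0,4,5], [0,4,10], [1,3,6], [1,3,8], [1,6,9], [1,8,9], [2,5,7], [2,7,10], [3,6,9], [3,8,9], [4,5,7], [4,7,10]

Hence C_0 ≅ Z^11, C_1 ≅ Z^21, C_2 ≅ Z^14.

Boundary ∂_1: C_1 → C_0 sends each edge [p,q] (with p < q) to q − p.
The 11×21 boundary matrix has rank 9 and Smith normal form diag(1,1,1,1,1,1,1,1,1).

∂_2: C_2 → C_1 sends each 2-simplex [p,q,r] to [q,r] − [p,r] + [p,q]. For instance
  ∂[0,2,5] = [2,5] − [0,5] + [0,2],
  ∂[0,4,5] = [4,5] − [0,5] + [0,4].
The 21×14 boundary matrix has rank 12 and Smith normal form diag(1,1,1,1,1,1,1,1,1,1,1,1).

Now H_k = ker ∂_k / im ∂_{k+1}, so:

  H_2: rank ker ∂_2 − rank ∂_3 = (14 − 12) − 0 = 2, and there is no ∂_3, so H_2 ≅ Z^2.

H_2 ≅ Z^2.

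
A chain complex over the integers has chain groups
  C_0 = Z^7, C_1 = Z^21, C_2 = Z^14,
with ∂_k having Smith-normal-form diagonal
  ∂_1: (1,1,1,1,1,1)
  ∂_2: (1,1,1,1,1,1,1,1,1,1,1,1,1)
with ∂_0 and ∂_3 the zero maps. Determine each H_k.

H_0: b_0 = 7 − 0 − 6 = 1; torsion from ∂_1 factors > 1: none. So H_0 = Z.
H_1: b_1 = 21 − 6 − 13 = 2; torsion from ∂_2 factors > 1: none. So H_1 = Z^2.
H_2: b_2 = 14 − 13 − 0 = 1; torsion from ∂_3 factors > 1: none. So H_2 = Z.

H_0 = Z,  H_1 = Z^2,  H_2 = Z.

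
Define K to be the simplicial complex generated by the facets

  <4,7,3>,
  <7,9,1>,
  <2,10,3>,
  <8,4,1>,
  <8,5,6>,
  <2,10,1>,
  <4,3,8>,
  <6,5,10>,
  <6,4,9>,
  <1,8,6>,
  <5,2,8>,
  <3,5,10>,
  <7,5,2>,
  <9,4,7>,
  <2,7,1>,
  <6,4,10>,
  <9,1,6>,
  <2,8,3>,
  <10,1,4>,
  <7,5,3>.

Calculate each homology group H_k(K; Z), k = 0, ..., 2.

H_0 ≅ Z,  H_1 ≅ Z × Z/2,  H_2 = 0.

Fix the vertex order 1 < 2 < 3 < 4 < 5 < 6 < 7 < 8 < 9 < 10 and write every simplex with vertices in increasing order. Then dim K = 2 and the simplices of K are:

  0-simplices (10): [1], [2], [3], [4], [5], [6], [7], [8], [9], [10]
  1-simplices (30): (30 of them)
  2-simplices (20): (20 of them)

so the chain groups are C_0 ≅ Z^10, C_1 ≅ Z^30, C_2 ≅ Z^20.

The boundary map ∂_1: C_1 → C_0 maps an edge to its endpoints' difference, ∂[p,q] = q − p. For instance
  ∂[1,6] = [6] − [1].
This gives a 10×30 integer matrix of rank 9; reducing to Smith normal form yields diagonal entries (1,1,1,1,1,1,1,1,1).

The boundary map ∂_2: C_2 → C_1 acts by ∂[p,q,r] = [q,r] − [p,r] + [p,q]. For instance
  ∂[2,5,8] = [5,8] − [2,8] + [2,5],
  ∂[3,4,7] = [4,7] − [3,7] + [3,4].
As a 30×20 matrix over Z this has rank 20, with invariant factors (1,1,1,1,1,1,1,1,1,1,1,1,1,1,1,1,1,1,1,2).

Reading off H_k = ker ∂_k / im ∂_{k+1}:

  H_0: rank C_0 − rank ∂_1 = 10 − 9 = 1, and the invariant factors of ∂_1 are all 1, so H_0 = Z.
  H_1: rank ker ∂_1 − rank ∂_2 = (30 − 9) − 20 = 1, and ∂_2 has invariant factor 2 > 1, so H_1 = Z × Z/2.
  H_2: rank ker ∂_2 − rank ∂_3 = (20 − 20) − 0 = 0, and there is no ∂_3, so H_2 = 0.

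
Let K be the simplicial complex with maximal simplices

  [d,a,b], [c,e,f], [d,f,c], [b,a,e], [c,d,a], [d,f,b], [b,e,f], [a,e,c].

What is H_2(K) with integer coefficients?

K has 6 vertices, 12 edges, 8 triangles.
rank ∂_2 = 7, rank ∂_3 = 0 ⇒ b_2 = 8 − 7 − 0 = 1. So H_2 = Z.

H_2 ≅ Z.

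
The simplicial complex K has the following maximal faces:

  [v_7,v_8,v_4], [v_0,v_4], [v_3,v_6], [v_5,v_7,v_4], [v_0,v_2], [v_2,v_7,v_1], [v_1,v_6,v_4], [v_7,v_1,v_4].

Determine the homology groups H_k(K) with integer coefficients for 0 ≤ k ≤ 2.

We work with the vertex ordering v_0 < v_1 < v_2 < v_3 < v_4 < v_5 < v_6 < v_7 < v_8. The simplices of K, each written with vertices in increasing order, are:

  0-simplices (9): [v_0], [v_1], [v_2], [v_3], [v_4], [v_5], [v_6], [v_7], [v_8]
  1-simplices (14): [v_0,v_2], [v_0,v_4], [v_1,v_2], [v_1,v_4], [v_1,v_6], [v_1,v_7], [v_2,v_7], [v_3,v_6], [v_4,v_5], [v_4,v_6], [v_4,v_7], [v_4,v_8], [v_5,v_7], [v_7,v_8]
  2-simplices (5): [v_1,v_2,v_7], [v_1,v_4,v_6], [v_1,v_4,v_7], [v_4,v_5,v_7], [v_4,v_7,v_8]

so the chain groups are C_0 ≅ Z^9, C_1 ≅ Z^14, C_2 ≅ Z^5.

Boundary ∂_1: C_1 → C_0 sends each edge [p,q] (with p < q) to q − p. For instance
  ∂[v_0,v_2] = [v_2] − [v_0].
As a 9×14 matrix over Z this has rank 8, with invariant factors (1,1,1,1,1,1,1,1).

∂_2: C_2 → C_1 maps a triangle to the signed sum of its edges. For instance
  ∂[v_1,v_2,v_7] = [v_2,v_7] − [v_1,v_7] + [v_1,v_2],
  ∂[v_4,v_7,v_8] = [v_7,v_8] − [v_4,v_8] + [v_4,v_7].
This gives a 14×5 integer matrix of rank 5; reducing to Smith normal form yields diagonal entries (1,1,1,1,1).

Now H_k = ker ∂_k / im ∂_{k+1}, so:

  H_0: rank C_0 − rank ∂_1 = 9 − 8 = 1, and the invariant factors of ∂_1 are all 1, so H_0 = Z.
  H_1: rank ker ∂_1 − rank ∂_2 = (14 − 8) − 5 = 1, and the invariant factors of ∂_2 are all 1, so H_1 = Z.
  H_2: rank ker ∂_2 − rank ∂_3 = (5 − 5) − 0 = 0, and there is no ∂_3, so H_2 = 0.

H_0 = Z,  H_1 = Z,  H_2 = 0.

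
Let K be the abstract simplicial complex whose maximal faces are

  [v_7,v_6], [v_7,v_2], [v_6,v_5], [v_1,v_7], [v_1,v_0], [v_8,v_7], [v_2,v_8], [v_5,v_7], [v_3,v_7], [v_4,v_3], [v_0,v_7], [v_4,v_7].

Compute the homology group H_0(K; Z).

Take the total order v_0 < v_1 < v_2 < v_3 < v_4 < v_5 < v_6 < v_7 < v_8 on the vertex set. Then K (dimension 1) consists of the simplices:

  0-simplices (9): [v_0], [v_1], [v_2], [v_3], [v_4], [v_5], [v_6], [v_7], [v_8]
  1-simplices (12): [v_0,v_1], [v_0,v_7], [v_1,v_7], [v_2,v_7], [v_2,v_8], [v_3,v_4], [v_3,v_7], [v_4,v_7], [v_5,v_6], [v_5,v_7], [v_6,v_7], [v_7,v_8]

so the chain groups are C_0 ≅ Z^9, C_1 ≅ Z^12.

∂_1: C_1 → C_0 sends each edge [p,q] (with p < q) to q − p. For instance
  ∂[v_7,v_8] = [v_8] − [v_7].
As a 9×12 matrix over Z this has rank 8, with invariant factors (1,1,1,1,1,1,1,1).

Reading off H_k = ker ∂_k / im ∂_{k+1}:

  H_0: rank C_0 − rank ∂_1 = 9 − 8 = 1, and the invariant factors of ∂_1 are all 1, so H_0 ≅ Z.

(K is a triangulation of a wedge of 4 circles.)

H_0 = Z.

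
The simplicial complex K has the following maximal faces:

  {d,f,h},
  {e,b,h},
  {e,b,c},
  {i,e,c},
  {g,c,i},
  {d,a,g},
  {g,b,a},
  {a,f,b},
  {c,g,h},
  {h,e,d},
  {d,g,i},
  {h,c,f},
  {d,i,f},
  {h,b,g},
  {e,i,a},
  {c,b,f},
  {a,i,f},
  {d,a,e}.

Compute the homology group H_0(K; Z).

H_0 ≅ Z.

Fix the vertex order a < b < c < d < e < f < g < h < i and write every simplex with vertices in increasing order. Then dim K = 2 and the simplices of K are:

  0-simplices (9): a, b, c, d, e, f, g, h, i
  1-simplices (27): ab, ad, ae, af, ag, ai, bc, be, bf, bg, bh, ce, cf, cg, ch, ci, de, df, dg, dh, di, eh, ei, fh, fi, gh, gi
  2-simplices (18): abf, abg, ade, adg, aei, afi, bce, bcf, beh, bgh, cei, cfh, cgh, cgi, deh, dfh, dfi, dgi

giving chain groups C_0 ≅ Z^9, C_1 ≅ Z^27, C_2 ≅ Z^18.

The boundary map ∂_1: C_1 → C_0 sends each edge [p,q] (with p < q) to q − p.
The resulting 9×27 matrix has rank 8, and its Smith normal form has invariant factors (1,1,1,1,1,1,1,1).

∂_2: C_2 → C_1 acts by ∂[p,q,r] = [q,r] − [p,r] + [p,q]. For instance
  ∂bce = ce − be + bc,
  ∂cfh = fh − ch + cf.
The resulting 27×18 matrix has rank 18, and its Smith normal form has invariant factors (1,1,1,1,1,1,1,1,1,1,1,1,1,1,1,1,1,2).

Now H_k = ker ∂_k / im ∂_{k+1}, so:

  H_0: rank C_0 − rank ∂_1 = 9 − 8 = 1, and the invariant factors of ∂_1 are all 1, so H_0 = Z.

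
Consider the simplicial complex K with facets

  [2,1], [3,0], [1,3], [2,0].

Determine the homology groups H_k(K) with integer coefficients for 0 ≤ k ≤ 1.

Fix the vertex order 0 < 1 < 2 < 3 and write every simplex with vertices in increasing order. Then dim K = 1 and the simplices of K are:

  0-simplices (4): [0], [1], [2], [3]
  1-simplices (4): [0,2], [0,3], [1,2], [1,3]

Hence C_0 ≅ Z^4, C_1 ≅ Z^4.

Boundary ∂_1: C_1 → C_0 is given by ∂[p,q] = [q] − [p]. For instance
  ∂[1,3] = [3] − [1].
The resulting 4×4 matrix has rank 3, and its Smith normal form has invariant factors (1,1,1).

Reading off H_k = ker ∂_k / im ∂_{k+1}:

  H_0: rank C_0 − rank ∂_1 = 4 − 3 = 1, and the invariant factors of ∂_1 are all 1, so H_0 ≅ Z.
  H_1: rank ker ∂_1 − rank ∂_2 = (4 − 3) − 0 = 1, and there is no ∂_2, so H_1 ≅ Z.

As a check, the Euler characteristic is 4 − 4 = 0, which agrees with 1 − 1 = 0.

H_0 ≅ Z,  H_1 ≅ Z.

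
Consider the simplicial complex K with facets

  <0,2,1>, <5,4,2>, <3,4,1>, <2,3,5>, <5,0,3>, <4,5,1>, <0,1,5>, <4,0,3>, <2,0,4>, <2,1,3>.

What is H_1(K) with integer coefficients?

We work with the vertex ordering 0 < 1 < 2 < 3 < 4 < 5. The simplices of K, each written with vertices in increasing order, are:

  0-simplices (6): [0], [1], [2], [3], [4], [5]
  1-simplices (15): [0,1], [0,2], [0,3], [0,4], [0,5], [1,2], [1,3], [1,4], [1,5], [2,3], [2,4], [2,5], [3,4], [3,5], [4,5]
  2-simplices (10): [0,1,2], [0,1,5], [0,2,4], [0,3,4], [0,3,5], [1,2,3], [1,3,4], [1,4,5], [2,3,5], [2,4,5]

giving chain groups C_0 ≅ Z^6, C_1 ≅ Z^15, C_2 ≅ Z^10.

The boundary map ∂_1: C_1 → C_0 sends each edge [p,q] (with p < q) to q − p.
The 6×15 boundary matrix has rank 5 and Smith normal form diag(1,1,1,1,1).

The boundary map ∂_2: C_2 → C_1 maps a triangle to the signed sum of its edges. For instance
  ∂[2,4,5] = [4,5] − [2,5] + [2,4],
  ∂[0,1,2] = [1,2] − [0,2] + [0,1].
This gives a 15×10 integer matrix of rank 10; reducing to Smith normal form yields diagonal entries (1,1,1,1,1,1,1,1,1,2).

Reading off H_k = ker ∂_k / im ∂_{k+1}:

  H_1: rank ker ∂_1 − rank ∂_2 = (15 − 5) − 10 = 0, and ∂_2 has invariant factor 2 > 1, so H_1 = Z/2.

H_1 ≅ Z/2.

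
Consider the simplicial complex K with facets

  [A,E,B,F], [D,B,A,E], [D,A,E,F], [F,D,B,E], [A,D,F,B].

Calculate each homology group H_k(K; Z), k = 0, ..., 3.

Order the vertices as A < B < D < E < F. Listing each simplex with vertices in this order, K has dimension 3 with simplices:

  0-simplices (5): A, B, D, E, F
  1-simplices (10): AB, AD, AE, AF, BD, BE, BF, DE, DF, EF
  2-simplices (10): ABD, ABE, ABF, ADE, ADF, AEF, BDE, BDF, BEF, DEF
  3-simplices (5): ABDE, ABDF, ABEF, ADEF, BDEF

Hence C_0 ≅ Z^5, C_1 ≅ Z^10, C_2 ≅ Z^10, C_3 ≅ Z^5.

The boundary map ∂_1: C_1 → C_0 sends each edge [p,q] (with p < q) to q − p. For instance
  ∂DE = E − D.
The 5×10 boundary matrix has rank 4 and Smith normal form diag(1,1,1,1).

∂_2: C_2 → C_1 acts by ∂[p,q,r] = [q,r] − [p,r] + [p,q]. For instance
  ∂ADE = DE − AE + AD,
  ∂BDE = DE − BE + BD.
The 10×10 boundary matrix has rank 6 and Smith normal form diag(1,1,1,1,1,1).

∂_3: C_3 → C_2 sends each 3-simplex σ to the alternating sum Σ_i (−1)^i (σ with its i-th vertex removed). For instance
  ∂ABDE = BDE − ADE + ABE − ABD,
  ∂BDEF = DEF − BEF + BDF − BDE.
The 10×5 boundary matrix has rank 4 and Smith normal form diag(1,1,1,1).

Computing H_k = (kernel of ∂_k) / (image of ∂_{k+1}):

  H_0: rank C_0 − rank ∂_1 = 5 − 4 = 1, and the invariant factors of ∂_1 are all 1, so H_0 = Z.
  H_1: rank ker ∂_1 − rank ∂_2 = (10 − 4) − 6 = 0, and the invariant factors of ∂_2 are all 1, so H_1 = 0.
  H_2: rank ker ∂_2 − rank ∂_3 = (10 − 6) − 4 = 0, and the invariant factors of ∂_3 are all 1, so H_2 = 0.
  H_3: rank ker ∂_3 − rank ∂_4 = (5 − 4) − 0 = 1, and there is no ∂_4, so H_3 = Z.

As a check, the Euler characteristic is 5 − 10 + 10 − 5 = 0, which agrees with 1 − 0 + 0 − 1 = 0.

H_0 ≅ Z,  H_1 = 0,  H_2 = 0,  H_3 ≅ Z.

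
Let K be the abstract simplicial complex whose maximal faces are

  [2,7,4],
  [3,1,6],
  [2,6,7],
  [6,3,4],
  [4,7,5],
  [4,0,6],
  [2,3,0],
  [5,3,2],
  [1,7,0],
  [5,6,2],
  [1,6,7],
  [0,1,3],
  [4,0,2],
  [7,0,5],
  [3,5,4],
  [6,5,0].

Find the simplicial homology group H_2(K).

H_2 ≅ Z.

We work with the vertex ordering 0 < 1 < 2 < 3 < 4 < 5 < 6 < 7. The simplices of K, each written with vertices in increasing order, are:

  0-simplices (8): [0], [1], [2], [3], [4], [5], [6], [7]
  1-simplices (24): (24 of them)
  2-simplices (16): [0,1,3], [0,1,7], [0,2,3], [0,2,4], [0,4,6], [0,5,6], [0,5,7], [1,3,6], [1,6,7], [2,3,5], [2,4,7], [2,5,6], [2,6,7], [3,4,5], [3,4,6], [4,5,7]

so the chain groups are C_0 ≅ Z^8, C_1 ≅ Z^24, C_2 ≅ Z^16.

∂_1: C_1 → C_0 maps an edge to its endpoints' difference, ∂[p,q] = q − p. For instance
  ∂[5,6] = [6] − [5].
As a 8×24 matrix over Z this has rank 7, with invariant factors (1,1,1,1,1,1,1).

Boundary ∂_2: C_2 → C_1 sends each 2-simplex [p,q,r] to [q,r] − [p,r] + [p,q]. For instance
  ∂[0,5,7] = [5,7] − [0,7] + [0,5],
  ∂[2,4,7] = [4,7] − [2,7] + [2,4].
This gives a 24×16 integer matrix of rank 15; reducing to Smith normal form yields diagonal entries (1,1,1,1,1,1,1,1,1,1,1,1,1,1,1).

From H_k ≅ ker(∂_k) / im(∂_{k+1}) we obtain:

  H_2: rank ker ∂_2 − rank ∂_3 = (16 − 15) − 0 = 1, and there is no ∂_3, so H_2 ≅ Z.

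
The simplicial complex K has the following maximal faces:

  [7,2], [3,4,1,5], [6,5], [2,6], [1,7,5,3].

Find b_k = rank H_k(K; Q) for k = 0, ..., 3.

b_0 = 1, b_1 = 1, b_2 = 0, b_3 = 0.

Fix the vertex order 1 < 2 < 3 < 4 < 5 < 6 < 7 and write every simplex with vertices in increasing order. Then dim K = 3 and the simplices of K are:

  0-simplices (7): [1], [2], [3], [4], [5], [6], [7]
  1-simplices (12): [1,3], [1,4], [1,5], [1,7], [2,6], [2,7], [3,4], [3,5], [3,7], [4,5], [5,6], [5,7]
  2-simplices (7): [1,3,4], [1,3,5], [1,3,7], [1,4,5], [1,5,7], [3,4,5], [3,5,7]
  3-simplices (2): [1,3,4,5], [1,3,5,7]

so the chain groups are C_0 ≅ Z^7, C_1 ≅ Z^12, C_2 ≅ Z^7, C_3 ≅ Z^2.

∂_1: C_1 → C_0 maps an edge to its endpoints' difference, ∂[p,q] = q − p. For instance
  ∂[5,6] = [6] − [5].
The 7×12 boundary matrix has rank 6 and Smith normal form diag(1,1,1,1,1,1).

The boundary map ∂_2: C_2 → C_1 sends each 2-simplex [p,q,r] to [q,r] − [p,r] + [p,q]. For instance
  ∂[1,4,5] = [4,5] − [1,5] + [1,4],
  ∂[3,5,7] = [5,7] − [3,7] + [3,5].
As a 12×7 matrix over Z this has rank 5, with invariant factors (1,1,1,1,1).

Boundary ∂_3: C_3 → C_2 sends each 3-simplex σ to the alternating sum Σ_i (−1)^i (σ with its i-th vertex removed). For instance
  ∂[1,3,5,7] = [3,5,7] − [1,5,7] + [1,3,7] − [1,3,5],
  ∂[1,3,4,5] = [3,4,5] − [1,4,5] + [1,3,5] − [1,3,4].
The resulting 7×2 matrix has rank 2, and its Smith normal form has invariant factors (1,1).

Reading off H_k = ker ∂_k / im ∂_{k+1}:

  H_0: rank C_0 − rank ∂_1 = 7 − 6 = 1, and the invariant factors of ∂_1 are all 1, so H_0 ≅ Z.
  H_1: rank ker ∂_1 − rank ∂_2 = (12 − 6) − 5 = 1, and the invariant factors of ∂_2 are all 1, so H_1 ≅ Z.
  H_2: rank ker ∂_2 − rank ∂_3 = (7 − 5) − 2 = 0, and the invariant factors of ∂_3 are all 1, so H_2 ≅ 0.
  H_3: rank ker ∂_3 − rank ∂_4 = (2 − 2) − 0 = 0, and there is no ∂_4, so H_3 ≅ 0.

As a check, the Euler characteristic is 7 − 12 + 7 − 2 = 0, which agrees with 1 − 1 + 0 − 0 = 0.

Hence the Betti numbers are b_0 = 1, b_1 = 1, b_2 = 0, b_3 = 0.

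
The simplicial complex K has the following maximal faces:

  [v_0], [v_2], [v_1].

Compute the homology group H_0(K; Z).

H_0 = Z^3.

We work with the vertex ordering v_0 < v_1 < v_2. The simplices of K, each written with vertices in increasing order, are:

  0-simplices (3): [v_0], [v_1], [v_2]

so the chain groups are C_0 ≅ Z^3.

Reading off H_k = ker ∂_k / im ∂_{k+1}:

  H_0: rank C_0 − rank ∂_1 = 3 − 0 = 3, and there is no ∂_1, so H_0 = Z^3.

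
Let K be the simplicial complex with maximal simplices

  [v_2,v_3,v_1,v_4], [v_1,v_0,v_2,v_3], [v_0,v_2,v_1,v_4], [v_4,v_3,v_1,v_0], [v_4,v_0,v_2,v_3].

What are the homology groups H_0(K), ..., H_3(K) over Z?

H_0 = Z,  H_1 = 0,  H_2 = 0,  H_3 = Z.

Fix the vertex order v_0 < v_1 < v_2 < v_3 < v_4 and write every simplex with vertices in increasing order. Then dim K = 3 and the simplices of K are:

  0-simplices (5): [v_0], [v_1], [v_2], [v_3], [v_4]
  1-simplices (10): [v_0,v_1], [v_0,v_2], [v_0,v_3], [v_0,v_4], [v_1,v_2], [v_1,v_3], [v_1,v_4], [v_2,v_3], [v_2,v_4], [v_3,v_4]
  2-simplices (10): [v_0,v_1,v_2], [v_0,v_1,v_3], [v_0,v_1,v_4], [v_0,v_2,v_3], [v_0,v_2,v_4], [v_0,v_3,v_4], [v_1,v_2,v_3], [v_1,v_2,v_4], [v_1,v_3,v_4], [v_2,v_3,v_4]
  3-simplices (5): [v_0,v_1,v_2,v_3], [v_0,v_1,v_2,v_4], [v_0,v_1,v_3,v_4], [v_0,v_2,v_3,v_4], [v_1,v_2,v_3,v_4]

giving chain groups C_0 ≅ Z^5, C_1 ≅ Z^10, C_2 ≅ Z^10, C_3 ≅ Z^5.

Boundary ∂_1: C_1 → C_0 maps an edge to its endpoints' difference, ∂[p,q] = q − p. For instance
  ∂[v_0,v_4] = [v_4] − [v_0].
This gives a 5×10 integer matrix of rank 4; reducing to Smith normal form yields diagonal entries (1,1,1,1).

Boundary ∂_2: C_2 → C_1 sends each 2-simplex [p,q,r] to [q,r] − [p,r] + [p,q]. For instance
  ∂[v_1,v_2,v_3] = [v_2,v_3] − [v_1,v_3] + [v_1,v_2],
  ∂[v_2,v_3,v_4] = [v_3,v_4] − [v_2,v_4] + [v_2,v_3].
The resulting 10×10 matrix has rank 6, and its Smith normal form has invariant factors (1,1,1,1,1,1).

Boundary ∂_3: C_3 → C_2 sends each 3-simplex σ to the alternating sum Σ_i (−1)^i (σ with its i-th vertex removed). For instance
  ∂[v_0,v_1,v_3,v_4] = [v_1,v_3,v_4] − [v_0,v_3,v_4] + [v_0,v_1,v_4] − [v_0,v_1,v_3],
  ∂[v_0,v_1,v_2,v_3] = [v_1,v_2,v_3] − [v_0,v_2,v_3] + [v_0,v_1,v_3] − [v_0,v_1,v_2].
The resulting 10×5 matrix has rank 4, and its Smith normal form has invariant factors (1,1,1,1).

Computing H_k = (kernel of ∂_k) / (image of ∂_{k+1}):

  H_0: rank C_0 − rank ∂_1 = 5 − 4 = 1, and the invariant factors of ∂_1 are all 1, so H_0 = Z.
  H_1: rank ker ∂_1 − rank ∂_2 = (10 − 4) − 6 = 0, and the invariant factors of ∂_2 are all 1, so H_1 = 0.
  H_2: rank ker ∂_2 − rank ∂_3 = (10 − 6) − 4 = 0, and the invariant factors of ∂_3 are all 1, so H_2 = 0.
  H_3: rank ker ∂_3 − rank ∂_4 = (5 − 4) − 0 = 1, and there is no ∂_4, so H_3 = Z.

As a check, the Euler characteristic is 5 − 10 + 10 − 5 = 0, which agrees with 1 − 0 + 0 − 1 = 0.
(K is a triangulation of the 3-sphere S^3.)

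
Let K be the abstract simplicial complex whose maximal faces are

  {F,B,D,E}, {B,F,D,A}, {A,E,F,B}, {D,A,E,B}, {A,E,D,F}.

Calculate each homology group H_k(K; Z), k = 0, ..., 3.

H_0 = Z,  H_1 = 0,  H_2 = 0,  H_3 = Z.

We work with the vertex ordering A < B < D < E < F. The simplices of K, each written with vertices in increasing order, are:

  0-simplices (5): A, B, D, E, F
  1-simplices (10): AB, AD, AE, AF, BD, BE, BF, DE, DF, EF
  2-simplices (10): ABD, ABE, ABF, ADE, ADF, AEF, BDE, BDF, BEF, DEF
  3-simplices (5): ABDE, ABDF, ABEF, ADEF, BDEF

giving chain groups C_0 ≅ Z^5, C_1 ≅ Z^10, C_2 ≅ Z^10, C_3 ≅ Z^5.

∂_1: C_1 → C_0 is given by ∂[p,q] = [q] − [p].
This gives a 5×10 integer matrix of rank 4; reducing to Smith normal form yields diagonal entries (1,1,1,1).

The boundary map ∂_2: C_2 → C_1 sends each 2-simplex [p,q,r] to [q,r] − [p,r] + [p,q]. For instance
  ∂ABE = BE − AE + AB,
  ∂ADF = DF − AF + AD.
The resulting 10×10 matrix has rank 6, and its Smith normal form has invariant factors (1,1,1,1,1,1).

∂_3: C_3 → C_2 sends each 3-simplex σ to the alternating sum Σ_i (−1)^i (σ with its i-th vertex removed). For instance
  ∂ABEF = BEF − AEF + ABF − ABE,
  ∂ADEF = DEF − AEF + ADF − ADE.
The 10×5 boundary matrix has rank 4 and Smith normal form diag(1,1,1,1).

From H_k ≅ ker(∂_k) / im(∂_{k+1}) we obtain:

  H_0: rank C_0 − rank ∂_1 = 5 − 4 = 1, and the invariant factors of ∂_1 are all 1, so H_0 ≅ Z.
  H_1: rank ker ∂_1 − rank ∂_2 = (10 − 4) − 6 = 0, and the invariant factors of ∂_2 are all 1, so H_1 ≅ 0.
  H_2: rank ker ∂_2 − rank ∂_3 = (10 − 6) − 4 = 0, and the invariant factors of ∂_3 are all 1, so H_2 ≅ 0.
  H_3: rank ker ∂_3 − rank ∂_4 = (5 − 4) − 0 = 1, and there is no ∂_4, so H_3 ≅ Z.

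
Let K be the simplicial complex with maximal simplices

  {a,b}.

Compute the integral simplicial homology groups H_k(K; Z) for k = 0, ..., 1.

H_0 = Z,  H_1 = 0.

Fix the vertex order a < b and write every simplex with vertices in increasing order. Then dim K = 1 and the simplices of K are:

  0-simplices (2): a, b
  1-simplices (1): ab

giving chain groups C_0 ≅ Z^2, C_1 ≅ Z^1.

The boundary map ∂_1: C_1 → C_0 sends each edge [p,q] (with p < q) to q − p. For instance
  ∂ab = b − a.
The resulting 2×1 matrix has rank 1, and its Smith normal form has invariant factors (1).

Computing H_k = (kernel of ∂_k) / (image of ∂_{k+1}):

  H_0: rank C_0 − rank ∂_1 = 2 − 1 = 1, and the invariant factors of ∂_1 are all 1, so H_0 ≅ Z.
  H_1: rank ker ∂_1 − rank ∂_2 = (1 − 1) − 0 = 0, and there is no ∂_2, so H_1 ≅ 0.

(K is a triangulation of the 1-simplex.)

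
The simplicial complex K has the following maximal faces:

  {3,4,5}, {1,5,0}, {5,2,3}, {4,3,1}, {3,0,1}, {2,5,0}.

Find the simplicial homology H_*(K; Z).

Fix the vertex order 0 < 1 < 2 < 3 < 4 < 5 and write every simplex with vertices in increasing order. Then dim K = 2 and the simplices of K are:

  0-simplices (6): [0], [1], [2], [3], [4], [5]
  1-simplices (12): [0,1], [0,2], [0,3], [0,5], [1,3], [1,4], [1,5], [2,3], [2,5], [3,4], [3,5], [4,5]
  2-simplices (6): [0,1,3], [0,1,5], [0,2,5], [1,3,4], [2,3,5], [3,4,5]

so the chain groups are C_0 ≅ Z^6, C_1 ≅ Z^12, C_2 ≅ Z^6.

Boundary ∂_1: C_1 → C_0 is given by ∂[p,q] = [q] − [p]. For instance
  ∂[4,5] = [5] − [4].
The resulting 6×12 matrix has rank 5, and its Smith normal form has invariant factors (1,1,1,1,1).

The boundary map ∂_2: C_2 → C_1 maps a triangle to the signed sum of its edges. For instance
  ∂[0,2,5] = [2,5] − [0,5] + [0,2],
  ∂[2,3,5] = [3,5] − [2,5] + [2,3].
The 12×6 boundary matrix has rank 6 and Smith normal form diag(1,1,1,1,1,1).

From H_k ≅ ker(∂_k) / im(∂_{k+1}) we obtain:

  H_0: rank C_0 − rank ∂_1 = 6 − 5 = 1, and the invariant factors of ∂_1 are all 1, so H_0 = Z.
  H_1: rank ker ∂_1 − rank ∂_2 = (12 − 5) − 6 = 1, and the invariant factors of ∂_2 are all 1, so H_1 = Z.
  H_2: rank ker ∂_2 − rank ∂_3 = (6 − 6) − 0 = 0, and there is no ∂_3, so H_2 = 0.

As a check, the Euler characteristic is 6 − 12 + 6 = 0, which agrees with 1 − 1 + 0 = 0.
(K is a triangulation of the cylinder S^1 x I.)

H_0 ≅ Z,  H_1 ≅ Z,  H_2 = 0.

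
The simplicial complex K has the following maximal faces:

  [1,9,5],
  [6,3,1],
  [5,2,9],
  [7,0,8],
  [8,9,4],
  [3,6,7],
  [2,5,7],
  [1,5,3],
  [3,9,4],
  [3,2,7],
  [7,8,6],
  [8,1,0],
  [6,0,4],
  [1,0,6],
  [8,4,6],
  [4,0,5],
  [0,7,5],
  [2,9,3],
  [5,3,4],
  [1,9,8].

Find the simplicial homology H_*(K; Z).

Take the total order 0 < 1 < 2 < 3 < 4 < 5 < 6 < 7 < 8 < 9 on the vertex set. Then K (dimension 2) consists of the simplices:

  0-simplices (10): [0], [1], [2], [3], [4], [5], [6], [7], [8], [9]
  1-simplices (30): (30 of them)
  2-simplices (20): (20 of them)

so the chain groups are C_0 ≅ Z^10, C_1 ≅ Z^30, C_2 ≅ Z^20.

The boundary map ∂_1: C_1 → C_0 sends each edge [p,q] (with p < q) to q − p. For instance
  ∂[6,7] = [7] − [6].
As a 10×30 matrix over Z this has rank 9, with invariant factors (1,1,1,1,1,1,1,1,1).

Boundary ∂_2: C_2 → C_1 sends each 2-simplex [p,q,r] to [q,r] − [p,r] + [p,q]. For instance
  ∂[2,3,7] = [3,7] − [2,7] + [2,3],
  ∂[3,6,7] = [6,7] − [3,7] + [3,6].
As a 30×20 matrix over Z this has rank 20, with invariant factors (1,1,1,1,1,1,1,1,1,1,1,1,1,1,1,1,1,1,1,2).

Computing H_k = (kernel of ∂_k) / (image of ∂_{k+1}):

  H_0: rank C_0 − rank ∂_1 = 10 − 9 = 1, and the invariant factors of ∂_1 are all 1, so H_0 = Z.
  H_1: rank ker ∂_1 − rank ∂_2 = (30 − 9) − 20 = 1, and ∂_2 has invariant factor 2 > 1, so H_1 = Z ⊕ Z/2.
  H_2: rank ker ∂_2 − rank ∂_3 = (20 − 20) − 0 = 0, and there is no ∂_3, so H_2 = 0.

As a check, the Euler characteristic is 10 − 30 + 20 = 0, which agrees with 1 − 1 + 0 = 0.

H_0 = Z,  H_1 = Z ⊕ Z/2,  H_2 = 0.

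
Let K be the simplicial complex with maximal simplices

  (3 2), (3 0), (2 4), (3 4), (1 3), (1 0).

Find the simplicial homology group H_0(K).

H_0 ≅ Z.

K has 5 vertices, 6 edges.
rank ∂_0 = 0, rank ∂_1 = 4 ⇒ b_0 = 5 − 0 − 4 = 1; all invariant factors of ∂_1 are 1 so no torsion. So H_0 ≅ Z.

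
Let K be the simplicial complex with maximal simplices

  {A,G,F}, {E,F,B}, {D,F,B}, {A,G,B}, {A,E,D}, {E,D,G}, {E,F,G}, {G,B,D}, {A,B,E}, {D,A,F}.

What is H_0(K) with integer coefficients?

H_0 = Z.

We work with the vertex ordering A < B < D < E < F < G. The simplices of K, each written with vertices in increasing order, are:

  0-simplices (6): A, B, D, E, F, G
  1-simplices (15): AB, AD, AE, AF, AG, BD, BE, BF, BG, DE, DF, DG, EF, EG, FG
  2-simplices (10): ABE, ABG, ADE, ADF, AFG, BDF, BDG, BEF, DEG, EFG

so the chain groups are C_0 ≅ Z^6, C_1 ≅ Z^15, C_2 ≅ Z^10.

The boundary map ∂_1: C_1 → C_0 maps an edge to its endpoints' difference, ∂[p,q] = q − p. For instance
  ∂AF = F − A.
This gives a 6×15 integer matrix of rank 5; reducing to Smith normal form yields diagonal entries (1,1,1,1,1).

Boundary ∂_2: C_2 → C_1 acts by ∂[p,q,r] = [q,r] − [p,r] + [p,q]. For instance
  ∂ABG = BG − AG + AB,
  ∂ABE = BE − AE + AB.
As a 15×10 matrix over Z this has rank 10, with invariant factors (1,1,1,1,1,1,1,1,1,2).

Reading off H_k = ker ∂_k / im ∂_{k+1}:

  H_0: rank C_0 − rank ∂_1 = 6 − 5 = 1, and the invariant factors of ∂_1 are all 1, so H_0 ≅ Z.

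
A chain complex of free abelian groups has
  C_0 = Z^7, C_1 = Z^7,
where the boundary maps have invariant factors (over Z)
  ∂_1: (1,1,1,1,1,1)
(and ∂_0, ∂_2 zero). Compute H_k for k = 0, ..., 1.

H_0: b_0 = 7 − 0 − 6 = 1; torsion from ∂_1 factors > 1: none. So H_0 = Z.
H_1: b_1 = 7 − 6 − 0 = 1; torsion from ∂_2 factors > 1: none. So H_1 = Z.

H_0 = Z,  H_1 = Z.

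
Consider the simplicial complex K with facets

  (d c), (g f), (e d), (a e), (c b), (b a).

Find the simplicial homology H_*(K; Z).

H_0 ≅ Z^2,  H_1 ≅ Z.

Order the vertices as a < b < c < d < e < f < g. Listing each simplex with vertices in this order, K has dimension 1 with simplices:

  0-simplices (7): a, b, c, d, e, f, g
  1-simplices (6): ab, ae, bc, cd, de, fg

so the chain groups are C_0 ≅ Z^7, C_1 ≅ Z^6.

Boundary ∂_1: C_1 → C_0 sends each edge [p,q] (with p < q) to q − p.
The 7×6 boundary matrix has rank 5 and Smith normal form diag(1,1,1,1,1).

Now H_k = ker ∂_k / im ∂_{k+1}, so:

  H_0: rank C_0 − rank ∂_1 = 7 − 5 = 2, and the invariant factors of ∂_1 are all 1, so H_0 ≅ Z^2.
  H_1: rank ker ∂_1 − rank ∂_2 = (6 − 5) − 0 = 1, and there is no ∂_2, so H_1 ≅ Z.

As a check, the Euler characteristic is 7 − 6 = 1, which agrees with 2 − 1 = 1.
(K is a triangulation of the disjoint union of the circle S^1 and the 1-simplex.)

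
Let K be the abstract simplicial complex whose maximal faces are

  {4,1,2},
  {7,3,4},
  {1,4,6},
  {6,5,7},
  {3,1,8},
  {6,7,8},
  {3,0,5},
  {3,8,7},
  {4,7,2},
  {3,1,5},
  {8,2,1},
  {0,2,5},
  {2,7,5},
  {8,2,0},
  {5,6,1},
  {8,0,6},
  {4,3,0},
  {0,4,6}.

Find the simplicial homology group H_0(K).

H_0 ≅ Z.

Fix the vertex order 0 < 1 < 2 < 3 < 4 < 5 < 6 < 7 < 8 and write every simplex with vertices in increasing order. Then dim K = 2 and the simplices of K are:

  0-simplices (9): [0], [1], [2], [3], [4], [5], [6], [7], [8]
  1-simplices (27): (27 of them)
  2-simplices (18): [0,2,5], [0,2,8], [0,3,4], [0,3,5], [0,4,6], [0,6,8], [1,2,4], [1,2,8], [1,3,5], [1,3,8], [1,4,6], [1,5,6], [2,4,7], [2,5,7], [3,4,7], [3,7,8], [5,6,7], [6,7,8]

giving chain groups C_0 ≅ Z^9, C_1 ≅ Z^27, C_2 ≅ Z^18.

The boundary map ∂_1: C_1 → C_0 sends each edge [p,q] (with p < q) to q − p.
This gives a 9×27 integer matrix of rank 8; reducing to Smith normal form yields diagonal entries (1,1,1,1,1,1,1,1).

Boundary ∂_2: C_2 → C_1 maps a triangle to the signed sum of its edges. For instance
  ∂[0,2,8] = [2,8] − [0,8] + [0,2],
  ∂[2,4,7] = [4,7] − [2,7] + [2,4].
The resulting 27×18 matrix has rank 17, and its Smith normal form has invariant factors (1,1,1,1,1,1,1,1,1,1,1,1,1,1,1,1,1).

From H_k ≅ ker(∂_k) / im(∂_{k+1}) we obtain:

  H_0: rank C_0 − rank ∂_1 = 9 − 8 = 1, and the invariant factors of ∂_1 are all 1, so H_0 ≅ Z.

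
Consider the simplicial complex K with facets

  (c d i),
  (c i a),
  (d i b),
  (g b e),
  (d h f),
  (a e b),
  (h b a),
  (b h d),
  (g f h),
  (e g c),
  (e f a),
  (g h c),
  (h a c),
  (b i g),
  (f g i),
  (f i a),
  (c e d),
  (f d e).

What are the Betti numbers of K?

We work with the vertex ordering a < b < c < d < e < f < g < h < i. The simplices of K, each written with vertices in increasing order, are:

  0-simplices (9): a, b, c, d, e, f, g, h, i
  1-simplices (27): ab, ac, ae, af, ah, ai, bd, be, bg, bh, bi, cd, ce, cg, ch, ci, de, df, dh, di, ef, eg, fg, fh, fi, gh, gi
  2-simplices (18): abe, abh, ach, aci, aef, afi, bdh, bdi, beg, bgi, cde, cdi, ceg, cgh, def, dfh, fgh, fgi

Hence C_0 ≅ Z^9, C_1 ≅ Z^27, C_2 ≅ Z^18.

∂_1: C_1 → C_0 is given by ∂[p,q] = [q] − [p].
This gives a 9×27 integer matrix of rank 8; reducing to Smith normal form yields diagonal entries (1,1,1,1,1,1,1,1).

Boundary ∂_2: C_2 → C_1 acts by ∂[p,q,r] = [q,r] − [p,r] + [p,q]. For instance
  ∂cde = de − ce + cd,
  ∂fgh = gh − fh + fg.
The 27×18 boundary matrix has rank 17 and Smith normal form diag(1,1,1,1,1,1,1,1,1,1,1,1,1,1,1,1,1).

Reading off H_k = ker ∂_k / im ∂_{k+1}:

  H_0: rank C_0 − rank ∂_1 = 9 − 8 = 1, and the invariant factors of ∂_1 are all 1, so H_0 = Z.
  H_1: rank ker ∂_1 − rank ∂_2 = (27 − 8) − 17 = 2, and the invariant factors of ∂_2 are all 1, so H_1 = Z^2.
  H_2: rank ker ∂_2 − rank ∂_3 = (18 − 17) − 0 = 1, and there is no ∂_3, so H_2 = Z.

(K is a triangulation of the torus T^2.)

Hence the Betti numbers are b_0 = 1, b_1 = 2, b_2 = 1.

b_0 = 1, b_1 = 2, b_2 = 1.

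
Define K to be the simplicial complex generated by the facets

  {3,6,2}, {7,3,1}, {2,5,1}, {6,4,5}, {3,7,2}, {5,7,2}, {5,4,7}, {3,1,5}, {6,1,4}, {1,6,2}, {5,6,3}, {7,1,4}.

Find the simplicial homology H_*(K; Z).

Order the vertices as 1 < 2 < 3 < 4 < 5 < 6 < 7. Listing each simplex with vertices in this order, K has dimension 2 with simplices:

  0-simplices (7): [1], [2], [3], [4], [5], [6], [7]
  1-simplices (18): [1,2], [1,3], [1,4], [1,5], [1,6], [1,7], [2,3], [2,5], [2,6], [2,7], [3,5], [3,6], [3,7], [4,5], [4,6], [4,7], [5,6], [5,7]
  2-simplices (12): [1,2,5], [1,2,6], [1,3,5], [1,3,7], [1,4,6], [1,4,7], [2,3,6], [2,3,7], [2,5,7], [3,5,6], [4,5,6], [4,5,7]

giving chain groups C_0 ≅ Z^7, C_1 ≅ Z^18, C_2 ≅ Z^12.

Boundary ∂_1: C_1 → C_0 is given by ∂[p,q] = [q] − [p].
As a 7×18 matrix over Z this has rank 6, with invariant factors (1,1,1,1,1,1).

Boundary ∂_2: C_2 → C_1 sends each 2-simplex [p,q,r] to [q,r] − [p,r] + [p,q]. For instance
  ∂[2,5,7] = [5,7] − [2,7] + [2,5],
  ∂[1,2,6] = [2,6] − [1,6] + [1,2].
As a 18×12 matrix over Z this has rank 12, with invariant factors (1,1,1,1,1,1,1,1,1,1,1,2).

Computing H_k = (kernel of ∂_k) / (image of ∂_{k+1}):

  H_0: rank C_0 − rank ∂_1 = 7 − 6 = 1, and the invariant factors of ∂_1 are all 1, so H_0 ≅ Z.
  H_1: rank ker ∂_1 − rank ∂_2 = (18 − 6) − 12 = 0, and ∂_2 has invariant factor 2 > 1, so H_1 ≅ Z/2.
  H_2: rank ker ∂_2 − rank ∂_3 = (12 − 12) − 0 = 0, and there is no ∂_3, so H_2 ≅ 0.

(K is a triangulation of the real projective plane RP^2.)

H_0 ≅ Z,  H_1 ≅ Z/2,  H_2 = 0.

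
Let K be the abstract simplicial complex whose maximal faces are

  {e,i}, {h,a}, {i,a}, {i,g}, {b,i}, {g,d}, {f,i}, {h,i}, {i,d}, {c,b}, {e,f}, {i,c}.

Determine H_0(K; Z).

Take the total order a < b < c < d < e < f < g < h < i on the vertex set. Then K (dimension 1) consists of the simplices:

  0-simplices (9): a, b, c, d, e, f, g, h, i
  1-simplices (12): ah, ai, bc, bi, ci, dg, di, ef, ei, fi, gi, hi

giving chain groups C_0 ≅ Z^9, C_1 ≅ Z^12.

The boundary map ∂_1: C_1 → C_0 sends each edge [p,q] (with p < q) to q − p. For instance
  ∂fi = i − f.
This gives a 9×12 integer matrix of rank 8; reducing to Smith normal form yields diagonal entries (1,1,1,1,1,1,1,1).

Reading off H_k = ker ∂_k / im ∂_{k+1}:

  H_0: rank C_0 − rank ∂_1 = 9 − 8 = 1, and the invariant factors of ∂_1 are all 1, so H_0 ≅ Z.

H_0 ≅ Z.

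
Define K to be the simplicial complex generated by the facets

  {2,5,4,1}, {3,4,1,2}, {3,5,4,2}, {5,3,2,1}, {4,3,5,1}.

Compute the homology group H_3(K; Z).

K has 5 vertices, 10 edges, 10 triangles, 5 3-simplices.
rank ∂_3 = 4, rank ∂_4 = 0 ⇒ b_3 = 5 − 4 − 0 = 1. So H_3 ≅ Z.

H_3 ≅ Z.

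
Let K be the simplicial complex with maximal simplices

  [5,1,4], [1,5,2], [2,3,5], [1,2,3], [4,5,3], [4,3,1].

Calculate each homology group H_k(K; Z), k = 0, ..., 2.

H_0 ≅ Z,  H_1 = 0,  H_2 ≅ Z.

We work with the vertex ordering 1 < 2 < 3 < 4 < 5. The simplices of K, each written with vertices in increasing order, are:

  0-simplices (5): [1], [2], [3], [4], [5]
  1-simplices (9): [1,2], [1,3], [1,4], [1,5], [2,3], [2,5], [3,4], [3,5], [4,5]
  2-simplices (6): [1,2,3], [1,2,5], [1,3,4], [1,4,5], [2,3,5], [3,4,5]

Hence C_0 ≅ Z^5, C_1 ≅ Z^9, C_2 ≅ Z^6.

The boundary map ∂_1: C_1 → C_0 is given by ∂[p,q] = [q] − [p]. For instance
  ∂[1,5] = [5] − [1].
The resulting 5×9 matrix has rank 4, and its Smith normal form has invariant factors (1,1,1,1).

∂_2: C_2 → C_1 maps a triangle to the signed sum of its edges. For instance
  ∂[2,3,5] = [3,5] − [2,5] + [2,3],
  ∂[1,2,5] = [2,5] − [1,5] + [1,2].
The resulting 9×6 matrix has rank 5, and its Smith normal form has invariant factors (1,1,1,1,1).

Computing H_k = (kernel of ∂_k) / (image of ∂_{k+1}):

  H_0: rank C_0 − rank ∂_1 = 5 − 4 = 1, and the invariant factors of ∂_1 are all 1, so H_0 ≅ Z.
  H_1: rank ker ∂_1 − rank ∂_2 = (9 − 4) − 5 = 0, and the invariant factors of ∂_2 are all 1, so H_1 ≅ 0.
  H_2: rank ker ∂_2 − rank ∂_3 = (6 − 5) − 0 = 1, and there is no ∂_3, so H_2 ≅ Z.

(K is a triangulation of the 2-sphere S^2.)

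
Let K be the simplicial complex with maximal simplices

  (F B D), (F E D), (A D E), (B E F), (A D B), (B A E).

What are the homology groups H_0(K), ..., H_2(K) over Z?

H_0 = Z,  H_1 = 0,  H_2 = Z.

We work with the vertex ordering A < B < D < E < F. The simplices of K, each written with vertices in increasing order, are:

  0-simplices (5): A, B, D, E, F
  1-simplices (9): AB, AD, AE, BD, BE, BF, DE, DF, EF
  2-simplices (6): ABD, ABE, ADE, BDF, BEF, DEF

Hence C_0 ≅ Z^5, C_1 ≅ Z^9, C_2 ≅ Z^6.

Boundary ∂_1: C_1 → C_0 is given by ∂[p,q] = [q] − [p].
As a 5×9 matrix over Z this has rank 4, with invariant factors (1,1,1,1).

Boundary ∂_2: C_2 → C_1 maps a triangle to the signed sum of its edges. For instance
  ∂ABE = BE − AE + AB,
  ∂ABD = BD − AD + AB.
As a 9×6 matrix over Z this has rank 5, with invariant factors (1,1,1,1,1).

From H_k ≅ ker(∂_k) / im(∂_{k+1}) we obtain:

  H_0: rank C_0 − rank ∂_1 = 5 − 4 = 1, and the invariant factors of ∂_1 are all 1, so H_0 ≅ Z.
  H_1: rank ker ∂_1 − rank ∂_2 = (9 − 4) − 5 = 0, and the invariant factors of ∂_2 are all 1, so H_1 ≅ 0.
  H_2: rank ker ∂_2 − rank ∂_3 = (6 − 5) − 0 = 1, and there is no ∂_3, so H_2 ≅ Z.

As a check, the Euler characteristic is 5 − 9 + 6 = 2, which agrees with 1 − 0 + 1 = 2.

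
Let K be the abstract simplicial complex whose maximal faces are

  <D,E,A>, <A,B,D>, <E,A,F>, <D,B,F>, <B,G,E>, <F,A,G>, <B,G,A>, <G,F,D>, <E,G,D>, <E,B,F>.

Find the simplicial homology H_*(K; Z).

We work with the vertex ordering A < B < D < E < F < G. The simplices of K, each written with vertices in increasing order, are:

  0-simplices (6): A, B, D, E, F, G
  1-simplices (15): AB, AD, AE, AF, AG, BD, BE, BF, BG, DE, DF, DG, EF, EG, FG
  2-simplices (10): ABD, ABG, ADE, AEF, AFG, BDF, BEF, BEG, DEG, DFG

giving chain groups C_0 ≅ Z^6, C_1 ≅ Z^15, C_2 ≅ Z^10.

The boundary map ∂_1: C_1 → C_0 is given by ∂[p,q] = [q] − [p].
The 6×15 boundary matrix has rank 5 and Smith normal form diag(1,1,1,1,1).

∂_2: C_2 → C_1 maps a triangle to the signed sum of its edges. For instance
  ∂DFG = FG − DG + DF,
  ∂BEG = EG − BG + BE.
As a 15×10 matrix over Z this has rank 10, with invariant factors (1,1,1,1,1,1,1,1,1,2).

Now H_k = ker ∂_k / im ∂_{k+1}, so:

  H_0: rank C_0 − rank ∂_1 = 6 − 5 = 1, and the invariant factors of ∂_1 are all 1, so H_0 ≅ Z.
  H_1: rank ker ∂_1 − rank ∂_2 = (15 − 5) − 10 = 0, and ∂_2 has invariant factor 2 > 1, so H_1 ≅ Z/2.
  H_2: rank ker ∂_2 − rank ∂_3 = (10 − 10) − 0 = 0, and there is no ∂_3, so H_2 ≅ 0.

(K is a triangulation of the real projective plane RP^2.)

H_0 = Z,  H_1 = Z/2,  H_2 = 0.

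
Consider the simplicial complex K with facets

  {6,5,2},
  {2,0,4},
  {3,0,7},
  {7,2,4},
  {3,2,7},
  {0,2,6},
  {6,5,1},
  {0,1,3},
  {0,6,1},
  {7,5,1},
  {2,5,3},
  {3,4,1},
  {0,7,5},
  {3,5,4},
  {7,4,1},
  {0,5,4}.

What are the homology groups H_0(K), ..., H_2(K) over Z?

H_0 = Z,  H_1 = Z^2,  H_2 = Z.

Fix the vertex order 0 < 1 < 2 < 3 < 4 < 5 < 6 < 7 and write every simplex with vertices in increasing order. Then dim K = 2 and the simplices of K are:

  0-simplices (8): [0], [1], [2], [3], [4], [5], [6], [7]
  1-simplices (24): (24 of them)
  2-simplices (16): [0,1,3], [0,1,6], [0,2,4], [0,2,6], [0,3,7], [0,4,5], [0,5,7], [1,3,4], [1,4,7], [1,5,6], [1,5,7], [2,3,5], [2,3,7], [2,4,7], [2,5,6], [3,4,5]

Hence C_0 ≅ Z^8, C_1 ≅ Z^24, C_2 ≅ Z^16.

∂_1: C_1 → C_0 sends each edge [p,q] (with p < q) to q − p. For instance
  ∂[0,2] = [2] − [0].
The resulting 8×24 matrix has rank 7, and its Smith normal form has invariant factors (1,1,1,1,1,1,1).

The boundary map ∂_2: C_2 → C_1 acts by ∂[p,q,r] = [q,r] − [p,r] + [p,q]. For instance
  ∂[2,3,5] = [3,5] − [2,5] + [2,3],
  ∂[2,3,7] = [3,7] − [2,7] + [2,3].
The resulting 24×16 matrix has rank 15, and its Smith normal form has invariant factors (1,1,1,1,1,1,1,1,1,1,1,1,1,1,1).

From H_k ≅ ker(∂_k) / im(∂_{k+1}) we obtain:

  H_0: rank C_0 − rank ∂_1 = 8 − 7 = 1, and the invariant factors of ∂_1 are all 1, so H_0 = Z.
  H_1: rank ker ∂_1 − rank ∂_2 = (24 − 7) − 15 = 2, and the invariant factors of ∂_2 are all 1, so H_1 = Z^2.
  H_2: rank ker ∂_2 − rank ∂_3 = (16 − 15) − 0 = 1, and there is no ∂_3, so H_2 = Z.

As a check, the Euler characteristic is 8 − 24 + 16 = 0, which agrees with 1 − 2 + 1 = 0.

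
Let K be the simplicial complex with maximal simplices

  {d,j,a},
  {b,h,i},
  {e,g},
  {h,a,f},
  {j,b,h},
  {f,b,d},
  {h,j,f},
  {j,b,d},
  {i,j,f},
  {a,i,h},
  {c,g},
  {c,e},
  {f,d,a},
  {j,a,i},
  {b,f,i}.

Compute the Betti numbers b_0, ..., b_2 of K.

Order the vertices as a < b < c < d < e < f < g < h < i < j. Listing each simplex with vertices in this order, K has dimension 2 with simplices:

  0-simplices (10): a, b, c, d, e, f, g, h, i, j
  1-simplices (21): ad, af, ah, ai, aj, bd, bf, bh, bi, bj, ce, cg, df, dj, eg, fh, fi, fj, hi, hj, ij
  2-simplices (12): adf, adj, afh, ahi, aij, bdf, bdj, bfi, bhi, bhj, fhj, fij

giving chain groups C_0 ≅ Z^10, C_1 ≅ Z^21, C_2 ≅ Z^12.

The boundary map ∂_1: C_1 → C_0 maps an edge to its endpoints' difference, ∂[p,q] = q − p.
As a 10×21 matrix over Z this has rank 8, with invariant factors (1,1,1,1,1,1,1,1).

The boundary map ∂_2: C_2 → C_1 acts by ∂[p,q,r] = [q,r] − [p,r] + [p,q]. For instance
  ∂ahi = hi − ai + ah,
  ∂fij = ij − fj + fi.
The 21×12 boundary matrix has rank 12 and Smith normal form diag(1,1,1,1,1,1,1,1,1,1,1,2).

Now H_k = ker ∂_k / im ∂_{k+1}, so:

  H_0: rank C_0 − rank ∂_1 = 10 − 8 = 2, and the invariant factors of ∂_1 are all 1, so H_0 ≅ Z^2.
  H_1: rank ker ∂_1 − rank ∂_2 = (21 − 8) − 12 = 1, and ∂_2 has invariant factor 2 > 1, so H_1 ≅ Z × Z/2.
  H_2: rank ker ∂_2 − rank ∂_3 = (12 − 12) − 0 = 0, and there is no ∂_3, so H_2 ≅ 0.

Hence the Betti numbers are b_0 = 2, b_1 = 1, b_2 = 0.

b_0 = 2, b_1 = 1, b_2 = 0.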